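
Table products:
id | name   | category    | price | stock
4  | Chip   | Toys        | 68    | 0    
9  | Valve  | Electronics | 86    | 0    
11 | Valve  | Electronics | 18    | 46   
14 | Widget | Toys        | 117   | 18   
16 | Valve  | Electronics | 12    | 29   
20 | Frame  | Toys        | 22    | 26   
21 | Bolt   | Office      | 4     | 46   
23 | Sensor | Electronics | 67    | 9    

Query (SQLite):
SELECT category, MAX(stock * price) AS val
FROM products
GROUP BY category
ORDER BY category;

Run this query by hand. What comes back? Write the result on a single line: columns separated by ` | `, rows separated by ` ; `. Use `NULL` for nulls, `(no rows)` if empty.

For each row compute stock * price.
Group by category; take MAX of the expression per group.
  Electronics: ids {9, 11, 16, 23} → MAX(stock * price)=828
  Office: ids {21} → MAX(stock * price)=184
  Toys: ids {4, 14, 20} → MAX(stock * price)=2106

Electronics | 828 ; Office | 184 ; Toys | 2106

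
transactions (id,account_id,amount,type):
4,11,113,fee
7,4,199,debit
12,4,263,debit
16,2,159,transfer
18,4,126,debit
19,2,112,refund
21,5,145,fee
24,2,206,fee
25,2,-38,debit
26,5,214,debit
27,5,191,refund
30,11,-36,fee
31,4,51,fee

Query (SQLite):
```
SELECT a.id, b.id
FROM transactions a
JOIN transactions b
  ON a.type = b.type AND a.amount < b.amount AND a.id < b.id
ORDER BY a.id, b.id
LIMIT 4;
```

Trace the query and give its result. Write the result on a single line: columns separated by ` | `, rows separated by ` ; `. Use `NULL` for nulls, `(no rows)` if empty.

4 | 21 ; 4 | 24 ; 7 | 12 ; 7 | 26

Pairs (a,b) with same type, a.amount < b.amount, a.id < b.id.
type groups: debit:{7,12,18,25,26} fee:{4,21,24,30,31} refund:{19,27} transfer:{16}
Ordered by (a.id, b.id); first 4.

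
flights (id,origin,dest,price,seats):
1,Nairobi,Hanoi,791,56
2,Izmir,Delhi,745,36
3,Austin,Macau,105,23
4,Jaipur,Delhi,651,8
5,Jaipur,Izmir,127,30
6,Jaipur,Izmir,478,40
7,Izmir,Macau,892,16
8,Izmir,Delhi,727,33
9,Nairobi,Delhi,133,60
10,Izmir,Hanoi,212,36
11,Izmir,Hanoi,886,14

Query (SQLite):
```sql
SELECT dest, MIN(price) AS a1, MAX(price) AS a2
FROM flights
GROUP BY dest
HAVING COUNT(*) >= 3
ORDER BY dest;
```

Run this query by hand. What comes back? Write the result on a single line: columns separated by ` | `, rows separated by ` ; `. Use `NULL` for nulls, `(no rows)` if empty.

Group flights by dest.
Per group compute: MIN(price), MAX(price).
HAVING: drop groups with fewer than 3 rows.
  Delhi: ids {2, 4, 8, 9} → MIN(price)=133, MAX(price)=745
  Hanoi: ids {1, 10, 11} → MIN(price)=212, MAX(price)=886
  Izmir: ids {5, 6} → MIN(price)=127, MAX(price)=478
  Macau: ids {3, 7} → MIN(price)=105, MAX(price)=892

Delhi | 133 | 745 ; Hanoi | 212 | 886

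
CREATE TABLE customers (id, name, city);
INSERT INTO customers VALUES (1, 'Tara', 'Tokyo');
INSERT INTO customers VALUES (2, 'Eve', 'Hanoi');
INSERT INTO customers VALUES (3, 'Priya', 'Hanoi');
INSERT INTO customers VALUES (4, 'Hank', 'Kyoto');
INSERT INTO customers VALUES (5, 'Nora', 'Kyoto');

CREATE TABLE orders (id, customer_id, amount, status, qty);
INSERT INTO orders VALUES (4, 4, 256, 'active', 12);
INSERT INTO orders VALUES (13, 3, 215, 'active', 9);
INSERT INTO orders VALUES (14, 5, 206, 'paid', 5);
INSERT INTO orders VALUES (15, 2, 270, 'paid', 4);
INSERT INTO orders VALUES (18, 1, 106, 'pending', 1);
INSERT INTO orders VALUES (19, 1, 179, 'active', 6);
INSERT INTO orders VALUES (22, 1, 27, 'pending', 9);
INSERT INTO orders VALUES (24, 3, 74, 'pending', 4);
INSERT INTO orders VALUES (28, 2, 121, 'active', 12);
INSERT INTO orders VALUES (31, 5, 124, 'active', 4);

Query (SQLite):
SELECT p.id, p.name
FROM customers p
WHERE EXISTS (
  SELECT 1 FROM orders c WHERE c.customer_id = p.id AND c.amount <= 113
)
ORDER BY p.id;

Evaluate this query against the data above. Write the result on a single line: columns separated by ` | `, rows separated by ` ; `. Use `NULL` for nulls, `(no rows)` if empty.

1 | Tara ; 3 | Priya

For each customers row, check whether any orders with matching customer_id has amount <= 113.
Keep rows where that is true.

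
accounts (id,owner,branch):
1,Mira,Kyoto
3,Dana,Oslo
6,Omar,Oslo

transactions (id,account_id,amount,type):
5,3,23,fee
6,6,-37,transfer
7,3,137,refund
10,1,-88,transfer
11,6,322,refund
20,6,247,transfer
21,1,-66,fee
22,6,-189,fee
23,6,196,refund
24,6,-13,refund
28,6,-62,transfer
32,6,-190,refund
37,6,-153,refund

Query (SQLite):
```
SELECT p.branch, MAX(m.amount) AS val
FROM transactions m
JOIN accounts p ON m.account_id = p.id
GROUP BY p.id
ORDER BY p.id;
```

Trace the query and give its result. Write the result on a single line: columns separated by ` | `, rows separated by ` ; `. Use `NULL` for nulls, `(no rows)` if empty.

Kyoto | -66 ; Oslo | 137 ; Oslo | 322

Join each transactions row to its accounts via account_id.
Group joined rows by accounts.id; compute MAX(m.amount) per group.
  1: ids {10, 21} → MAX(m.amount)=-66
  3: ids {5, 7} → MAX(m.amount)=137
  6: ids {6, 11, 20, 22, 23, 24, 28, 32, 37} → MAX(m.amount)=322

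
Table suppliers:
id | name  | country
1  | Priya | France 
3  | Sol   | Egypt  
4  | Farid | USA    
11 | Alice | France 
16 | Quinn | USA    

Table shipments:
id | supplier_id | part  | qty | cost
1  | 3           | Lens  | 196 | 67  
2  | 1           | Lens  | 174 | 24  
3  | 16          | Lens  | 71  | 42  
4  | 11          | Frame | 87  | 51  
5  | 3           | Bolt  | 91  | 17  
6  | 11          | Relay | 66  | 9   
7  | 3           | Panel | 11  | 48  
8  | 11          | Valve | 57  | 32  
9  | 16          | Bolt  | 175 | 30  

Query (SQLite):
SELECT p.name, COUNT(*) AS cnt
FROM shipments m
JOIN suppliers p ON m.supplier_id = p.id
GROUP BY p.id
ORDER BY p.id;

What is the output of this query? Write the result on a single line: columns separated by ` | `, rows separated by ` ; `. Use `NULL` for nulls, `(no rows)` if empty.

Join each shipments row to its suppliers via supplier_id.
Group joined rows by suppliers.id; compute COUNT(*) per group.
  1: ids {2} → COUNT(*)=1
  3: ids {1, 5, 7} → COUNT(*)=3
  11: ids {4, 6, 8} → COUNT(*)=3
  16: ids {3, 9} → COUNT(*)=2

Priya | 1 ; Sol | 3 ; Alice | 3 ; Quinn | 2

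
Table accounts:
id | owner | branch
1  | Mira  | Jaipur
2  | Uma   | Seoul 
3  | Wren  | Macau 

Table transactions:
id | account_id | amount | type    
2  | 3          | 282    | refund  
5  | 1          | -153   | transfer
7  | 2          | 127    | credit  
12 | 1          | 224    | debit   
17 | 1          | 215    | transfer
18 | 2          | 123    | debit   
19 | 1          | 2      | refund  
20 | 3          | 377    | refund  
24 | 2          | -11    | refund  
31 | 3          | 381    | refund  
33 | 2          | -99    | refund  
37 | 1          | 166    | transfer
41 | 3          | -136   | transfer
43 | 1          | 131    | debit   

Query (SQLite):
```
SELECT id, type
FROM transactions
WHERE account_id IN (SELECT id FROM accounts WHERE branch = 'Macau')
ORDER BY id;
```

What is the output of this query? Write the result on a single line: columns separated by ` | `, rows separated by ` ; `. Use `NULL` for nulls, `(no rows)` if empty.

Inner query: accounts.id where branch = 'Macau'.
Outer: keep transactions rows whose account_id is in that set.
Inner query → {3}

2 | refund ; 20 | refund ; 31 | refund ; 41 | transfer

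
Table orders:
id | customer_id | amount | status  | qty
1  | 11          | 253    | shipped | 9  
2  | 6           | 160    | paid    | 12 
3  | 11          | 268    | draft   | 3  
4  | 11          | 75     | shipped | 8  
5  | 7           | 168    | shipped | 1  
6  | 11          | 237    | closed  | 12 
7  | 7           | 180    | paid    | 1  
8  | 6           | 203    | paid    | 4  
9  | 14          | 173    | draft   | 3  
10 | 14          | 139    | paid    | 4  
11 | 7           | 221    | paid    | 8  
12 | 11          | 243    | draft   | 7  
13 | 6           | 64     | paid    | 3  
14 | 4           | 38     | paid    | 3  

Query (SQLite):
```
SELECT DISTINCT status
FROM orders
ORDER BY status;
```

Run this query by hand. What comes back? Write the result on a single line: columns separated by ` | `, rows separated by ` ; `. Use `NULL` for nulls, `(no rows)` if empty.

closed ; draft ; paid ; shipped

Collect distinct status values from orders.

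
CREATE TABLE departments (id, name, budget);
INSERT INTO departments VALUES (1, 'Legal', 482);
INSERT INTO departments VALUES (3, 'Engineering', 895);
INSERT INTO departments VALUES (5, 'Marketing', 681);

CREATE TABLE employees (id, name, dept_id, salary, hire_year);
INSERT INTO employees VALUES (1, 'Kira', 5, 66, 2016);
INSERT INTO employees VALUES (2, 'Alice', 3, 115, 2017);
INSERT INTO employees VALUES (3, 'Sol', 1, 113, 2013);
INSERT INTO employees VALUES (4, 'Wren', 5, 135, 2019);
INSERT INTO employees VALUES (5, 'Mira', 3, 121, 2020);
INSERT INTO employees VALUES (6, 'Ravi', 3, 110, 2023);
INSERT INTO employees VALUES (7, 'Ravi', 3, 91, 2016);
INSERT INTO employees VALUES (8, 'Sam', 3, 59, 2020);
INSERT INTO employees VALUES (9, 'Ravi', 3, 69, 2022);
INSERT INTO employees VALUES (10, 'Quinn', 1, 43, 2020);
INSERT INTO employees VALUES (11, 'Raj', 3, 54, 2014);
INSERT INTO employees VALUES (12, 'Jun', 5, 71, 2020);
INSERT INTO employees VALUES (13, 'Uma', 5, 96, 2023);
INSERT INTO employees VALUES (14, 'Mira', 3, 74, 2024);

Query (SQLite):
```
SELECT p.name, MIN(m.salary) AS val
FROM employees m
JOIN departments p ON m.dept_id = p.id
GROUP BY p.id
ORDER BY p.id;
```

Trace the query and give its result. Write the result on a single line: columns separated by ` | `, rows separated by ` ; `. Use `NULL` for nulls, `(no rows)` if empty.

Legal | 43 ; Engineering | 54 ; Marketing | 66

Join each employees row to its departments via dept_id.
Group joined rows by departments.id; compute MIN(m.salary) per group.
  1: ids {3, 10} → MIN(m.salary)=43
  3: ids {2, 5, 6, 7, 8, 9, 11, 14} → MIN(m.salary)=54
  5: ids {1, 4, 12, 13} → MIN(m.salary)=66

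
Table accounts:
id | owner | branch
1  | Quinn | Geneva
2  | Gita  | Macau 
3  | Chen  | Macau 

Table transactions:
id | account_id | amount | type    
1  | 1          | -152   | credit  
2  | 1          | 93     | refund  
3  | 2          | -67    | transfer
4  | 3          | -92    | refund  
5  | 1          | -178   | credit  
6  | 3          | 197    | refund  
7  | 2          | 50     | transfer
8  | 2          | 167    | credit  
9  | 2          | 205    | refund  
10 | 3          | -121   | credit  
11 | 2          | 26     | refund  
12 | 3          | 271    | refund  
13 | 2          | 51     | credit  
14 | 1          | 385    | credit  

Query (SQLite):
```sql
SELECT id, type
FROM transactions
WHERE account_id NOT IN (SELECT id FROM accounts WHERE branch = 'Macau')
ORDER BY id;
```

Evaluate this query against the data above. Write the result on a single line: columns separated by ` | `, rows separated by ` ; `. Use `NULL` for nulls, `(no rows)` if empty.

1 | credit ; 2 | refund ; 5 | credit ; 14 | credit

Inner query: accounts.id where branch = 'Macau'.
Outer: keep transactions rows whose account_id is not in that set.
Inner query → {2, 3}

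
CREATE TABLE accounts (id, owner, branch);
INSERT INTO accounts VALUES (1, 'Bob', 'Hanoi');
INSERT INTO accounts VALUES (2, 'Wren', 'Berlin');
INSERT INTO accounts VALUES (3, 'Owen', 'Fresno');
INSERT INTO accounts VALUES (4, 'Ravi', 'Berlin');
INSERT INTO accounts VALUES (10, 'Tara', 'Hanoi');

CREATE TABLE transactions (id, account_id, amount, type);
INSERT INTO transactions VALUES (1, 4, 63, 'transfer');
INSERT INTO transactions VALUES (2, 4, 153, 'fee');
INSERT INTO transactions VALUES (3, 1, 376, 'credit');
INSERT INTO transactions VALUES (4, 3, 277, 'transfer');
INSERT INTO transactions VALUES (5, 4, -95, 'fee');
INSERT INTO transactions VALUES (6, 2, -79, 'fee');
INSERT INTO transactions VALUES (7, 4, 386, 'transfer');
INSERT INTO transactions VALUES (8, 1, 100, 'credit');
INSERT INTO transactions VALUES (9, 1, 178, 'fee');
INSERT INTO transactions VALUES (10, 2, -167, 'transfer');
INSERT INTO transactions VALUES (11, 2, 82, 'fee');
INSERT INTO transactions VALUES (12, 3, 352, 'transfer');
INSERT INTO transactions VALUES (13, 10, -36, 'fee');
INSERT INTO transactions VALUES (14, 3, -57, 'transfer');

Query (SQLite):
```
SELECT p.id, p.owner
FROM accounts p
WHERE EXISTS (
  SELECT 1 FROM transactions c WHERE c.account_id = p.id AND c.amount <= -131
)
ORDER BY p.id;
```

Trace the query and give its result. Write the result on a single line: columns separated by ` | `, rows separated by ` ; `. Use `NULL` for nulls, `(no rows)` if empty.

2 | Wren

For each accounts row, check whether any transactions with matching account_id has amount <= -131.
Keep rows where that is true.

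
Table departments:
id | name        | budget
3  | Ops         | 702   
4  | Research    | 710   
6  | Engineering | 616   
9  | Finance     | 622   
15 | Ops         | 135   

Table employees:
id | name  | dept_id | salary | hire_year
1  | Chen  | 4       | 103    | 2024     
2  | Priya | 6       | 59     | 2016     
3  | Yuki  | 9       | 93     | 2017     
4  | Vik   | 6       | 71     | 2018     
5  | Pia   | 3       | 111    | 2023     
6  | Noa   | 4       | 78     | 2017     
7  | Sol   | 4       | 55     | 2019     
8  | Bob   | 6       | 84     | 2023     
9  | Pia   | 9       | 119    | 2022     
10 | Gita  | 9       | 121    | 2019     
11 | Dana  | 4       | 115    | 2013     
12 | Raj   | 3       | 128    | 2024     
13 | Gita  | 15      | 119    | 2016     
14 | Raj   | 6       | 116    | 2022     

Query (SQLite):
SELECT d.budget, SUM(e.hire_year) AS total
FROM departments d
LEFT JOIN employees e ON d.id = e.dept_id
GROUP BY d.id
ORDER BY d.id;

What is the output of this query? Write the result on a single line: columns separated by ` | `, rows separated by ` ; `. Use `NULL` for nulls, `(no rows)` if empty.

702 | 4047 ; 710 | 8073 ; 616 | 8079 ; 622 | 6058 ; 135 | 2016

LEFT JOIN keeps every departments row; unmatched ones get NULL for employees columns.
Group by departments.id and compute SUM(e.hire_year). SUM over an all-NULL group is NULL.
  3: ids {5, 12} → SUM(e.hire_year)=4047
  4: ids {1, 6, 7, 11} → SUM(e.hire_year)=8073
  6: ids {2, 4, 8, 14} → SUM(e.hire_year)=8079
  9: ids {3, 9, 10} → SUM(e.hire_year)=6058
  15: ids {13} → SUM(e.hire_year)=2016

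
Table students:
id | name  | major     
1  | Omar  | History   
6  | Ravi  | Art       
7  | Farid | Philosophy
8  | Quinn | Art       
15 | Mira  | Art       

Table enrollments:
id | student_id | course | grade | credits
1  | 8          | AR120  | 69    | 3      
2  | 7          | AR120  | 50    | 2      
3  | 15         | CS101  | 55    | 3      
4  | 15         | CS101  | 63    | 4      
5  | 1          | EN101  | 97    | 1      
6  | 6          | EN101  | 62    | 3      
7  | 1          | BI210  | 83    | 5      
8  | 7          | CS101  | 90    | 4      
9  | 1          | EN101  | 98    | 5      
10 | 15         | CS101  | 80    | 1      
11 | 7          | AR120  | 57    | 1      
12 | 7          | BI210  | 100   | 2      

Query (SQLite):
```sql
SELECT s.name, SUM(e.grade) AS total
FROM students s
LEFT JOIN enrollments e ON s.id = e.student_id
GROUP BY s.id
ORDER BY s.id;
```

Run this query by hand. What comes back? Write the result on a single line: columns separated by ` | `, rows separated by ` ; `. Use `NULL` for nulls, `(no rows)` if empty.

LEFT JOIN keeps every students row; unmatched ones get NULL for enrollments columns.
Group by students.id and compute SUM(e.grade). SUM over an all-NULL group is NULL.
  1: ids {5, 7, 9} → SUM(e.grade)=278
  6: ids {6} → SUM(e.grade)=62
  7: ids {2, 8, 11, 12} → SUM(e.grade)=297
  8: ids {1} → SUM(e.grade)=69
  15: ids {3, 4, 10} → SUM(e.grade)=198

Omar | 278 ; Ravi | 62 ; Farid | 297 ; Quinn | 69 ; Mira | 198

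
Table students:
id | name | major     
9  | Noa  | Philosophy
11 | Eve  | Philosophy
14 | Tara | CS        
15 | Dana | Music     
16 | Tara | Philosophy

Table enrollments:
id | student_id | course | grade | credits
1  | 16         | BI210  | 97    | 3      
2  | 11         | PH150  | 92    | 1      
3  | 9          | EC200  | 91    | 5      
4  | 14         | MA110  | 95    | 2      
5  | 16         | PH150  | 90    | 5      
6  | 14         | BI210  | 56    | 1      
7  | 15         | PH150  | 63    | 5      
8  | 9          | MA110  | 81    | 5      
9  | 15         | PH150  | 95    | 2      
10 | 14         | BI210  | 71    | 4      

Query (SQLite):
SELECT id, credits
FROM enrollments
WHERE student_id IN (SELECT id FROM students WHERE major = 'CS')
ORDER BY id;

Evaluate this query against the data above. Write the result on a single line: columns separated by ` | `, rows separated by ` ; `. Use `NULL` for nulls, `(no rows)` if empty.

Inner query: students.id where major = 'CS'.
Outer: keep enrollments rows whose student_id is in that set.
Inner query → {14}

4 | 2 ; 6 | 1 ; 10 | 4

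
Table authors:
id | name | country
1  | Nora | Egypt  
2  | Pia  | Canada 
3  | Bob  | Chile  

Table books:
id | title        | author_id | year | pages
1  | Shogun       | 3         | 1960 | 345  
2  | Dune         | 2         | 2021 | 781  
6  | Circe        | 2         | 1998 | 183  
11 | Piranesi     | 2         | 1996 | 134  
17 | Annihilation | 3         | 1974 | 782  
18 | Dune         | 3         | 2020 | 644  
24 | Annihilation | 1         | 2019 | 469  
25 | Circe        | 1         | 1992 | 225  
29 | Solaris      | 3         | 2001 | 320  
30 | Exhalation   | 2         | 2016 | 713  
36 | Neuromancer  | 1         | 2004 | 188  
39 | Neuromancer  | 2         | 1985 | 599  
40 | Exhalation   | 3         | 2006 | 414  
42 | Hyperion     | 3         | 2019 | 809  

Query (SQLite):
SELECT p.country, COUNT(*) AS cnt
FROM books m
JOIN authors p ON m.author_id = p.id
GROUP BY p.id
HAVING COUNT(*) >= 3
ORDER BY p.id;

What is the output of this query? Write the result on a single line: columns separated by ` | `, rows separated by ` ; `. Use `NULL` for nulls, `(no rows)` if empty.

Egypt | 3 ; Canada | 5 ; Chile | 6

Join each books row to its authors via author_id.
Group joined rows by authors.id; compute COUNT(*) per group.
HAVING: keep groups with count ≥ 3.
  1: ids {24, 25, 36} → COUNT(*)=3
  2: ids {2, 6, 11, 30, 39} → COUNT(*)=5
  3: ids {1, 17, 18, 29, 40, 42} → COUNT(*)=6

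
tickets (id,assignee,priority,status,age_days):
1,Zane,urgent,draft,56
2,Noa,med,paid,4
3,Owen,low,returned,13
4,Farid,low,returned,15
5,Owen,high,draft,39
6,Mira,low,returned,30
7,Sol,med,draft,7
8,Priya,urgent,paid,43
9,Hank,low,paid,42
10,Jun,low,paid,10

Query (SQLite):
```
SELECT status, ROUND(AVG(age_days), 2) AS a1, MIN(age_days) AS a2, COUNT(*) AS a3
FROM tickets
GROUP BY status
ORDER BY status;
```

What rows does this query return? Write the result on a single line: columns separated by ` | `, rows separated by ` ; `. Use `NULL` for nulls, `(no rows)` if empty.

Group tickets by status.
Per group compute: ROUND(AVG(age_days), 2), MIN(age_days), COUNT(*).
  draft: ids {1, 5, 7} → ROUND(AVG(age_days), 2)=34, MIN(age_days)=7, COUNT(*)=3
  paid: ids {2, 8, 9, 10} → ROUND(AVG(age_days), 2)=24.75, MIN(age_days)=4, COUNT(*)=4
  returned: ids {3, 4, 6} → ROUND(AVG(age_days), 2)=19.33, MIN(age_days)=13, COUNT(*)=3

draft | 34 | 7 | 3 ; paid | 24.75 | 4 | 4 ; returned | 19.33 | 13 | 3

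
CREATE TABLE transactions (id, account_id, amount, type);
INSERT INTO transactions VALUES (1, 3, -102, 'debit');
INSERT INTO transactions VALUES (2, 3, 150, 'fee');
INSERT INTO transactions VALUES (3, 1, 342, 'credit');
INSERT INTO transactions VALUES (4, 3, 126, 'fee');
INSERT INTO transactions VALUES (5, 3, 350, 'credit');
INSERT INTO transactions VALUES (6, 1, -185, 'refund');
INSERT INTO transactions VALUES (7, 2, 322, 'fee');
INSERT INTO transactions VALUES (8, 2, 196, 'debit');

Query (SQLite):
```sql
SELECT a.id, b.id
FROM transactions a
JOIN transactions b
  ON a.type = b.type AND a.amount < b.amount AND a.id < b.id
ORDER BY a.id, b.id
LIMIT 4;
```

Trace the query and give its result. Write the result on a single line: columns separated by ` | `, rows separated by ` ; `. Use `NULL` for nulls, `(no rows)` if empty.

Pairs (a,b) with same type, a.amount < b.amount, a.id < b.id.
type groups: credit:{3,5} debit:{1,8} fee:{2,4,7} refund:{6}
Ordered by (a.id, b.id); first 4.

1 | 8 ; 2 | 7 ; 3 | 5 ; 4 | 7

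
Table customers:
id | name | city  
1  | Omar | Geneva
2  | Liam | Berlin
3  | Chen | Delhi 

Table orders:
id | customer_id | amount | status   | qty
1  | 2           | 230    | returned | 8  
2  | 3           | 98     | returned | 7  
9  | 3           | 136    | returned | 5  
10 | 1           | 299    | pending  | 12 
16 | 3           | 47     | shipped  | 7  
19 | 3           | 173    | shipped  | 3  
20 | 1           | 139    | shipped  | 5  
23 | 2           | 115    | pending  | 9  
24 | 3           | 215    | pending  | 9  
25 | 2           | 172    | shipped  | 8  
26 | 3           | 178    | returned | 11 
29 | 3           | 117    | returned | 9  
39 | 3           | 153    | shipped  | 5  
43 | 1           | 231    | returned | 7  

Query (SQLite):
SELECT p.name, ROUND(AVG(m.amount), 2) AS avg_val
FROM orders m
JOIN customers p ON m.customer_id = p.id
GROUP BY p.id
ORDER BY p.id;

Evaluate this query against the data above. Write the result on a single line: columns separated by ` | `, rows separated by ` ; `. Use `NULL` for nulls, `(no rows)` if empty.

Omar | 223 ; Liam | 172.33 ; Chen | 139.63

Join each orders row to its customers via customer_id.
Group joined rows by customers.id; compute ROUND(AVG(m.amount), 2) per group.
  1: ids {10, 20, 43} → ROUND(AVG(m.amount), 2)=223
  2: ids {1, 23, 25} → ROUND(AVG(m.amount), 2)=172.33
  3: ids {2, 9, 16, 19, 24, 26, 29, 39} → ROUND(AVG(m.amount), 2)=139.63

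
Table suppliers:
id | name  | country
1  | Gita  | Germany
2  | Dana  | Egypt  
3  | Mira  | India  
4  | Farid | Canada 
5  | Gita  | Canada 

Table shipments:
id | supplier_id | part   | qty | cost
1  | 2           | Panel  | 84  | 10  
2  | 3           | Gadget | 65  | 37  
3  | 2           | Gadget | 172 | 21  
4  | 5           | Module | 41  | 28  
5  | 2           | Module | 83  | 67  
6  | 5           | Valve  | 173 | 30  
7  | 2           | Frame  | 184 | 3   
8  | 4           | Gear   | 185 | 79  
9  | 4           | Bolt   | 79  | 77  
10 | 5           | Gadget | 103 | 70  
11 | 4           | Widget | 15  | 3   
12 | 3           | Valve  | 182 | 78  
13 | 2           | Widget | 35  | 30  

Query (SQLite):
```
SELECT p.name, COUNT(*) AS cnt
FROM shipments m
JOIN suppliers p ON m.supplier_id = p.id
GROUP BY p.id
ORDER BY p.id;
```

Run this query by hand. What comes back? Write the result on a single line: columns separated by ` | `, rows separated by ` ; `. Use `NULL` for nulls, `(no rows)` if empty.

Dana | 5 ; Mira | 2 ; Farid | 3 ; Gita | 3

Join each shipments row to its suppliers via supplier_id.
Group joined rows by suppliers.id; compute COUNT(*) per group.
  2: ids {1, 3, 5, 7, 13} → COUNT(*)=5
  3: ids {2, 12} → COUNT(*)=2
  4: ids {8, 9, 11} → COUNT(*)=3
  5: ids {4, 6, 10} → COUNT(*)=3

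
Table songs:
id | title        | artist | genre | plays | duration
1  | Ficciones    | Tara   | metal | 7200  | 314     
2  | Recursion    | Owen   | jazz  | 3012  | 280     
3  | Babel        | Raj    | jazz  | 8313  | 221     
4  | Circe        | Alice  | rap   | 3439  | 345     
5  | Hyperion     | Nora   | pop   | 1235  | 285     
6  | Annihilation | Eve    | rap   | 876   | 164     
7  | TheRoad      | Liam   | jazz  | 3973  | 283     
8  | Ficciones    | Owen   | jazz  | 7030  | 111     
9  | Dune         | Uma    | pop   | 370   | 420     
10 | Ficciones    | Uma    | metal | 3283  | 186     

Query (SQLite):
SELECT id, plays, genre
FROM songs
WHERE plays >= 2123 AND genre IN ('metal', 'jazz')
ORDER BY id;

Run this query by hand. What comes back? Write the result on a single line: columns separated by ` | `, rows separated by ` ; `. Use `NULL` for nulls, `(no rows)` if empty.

plays >= 2123: ids {1, 2, 3, 4, 7, 8, 10}
genre IN ('metal', 'jazz'): ids {1, 2, 3, 7, 8, 10}
Combine with AND.

1 | 7200 | metal ; 2 | 3012 | jazz ; 3 | 8313 | jazz ; 7 | 3973 | jazz ; 8 | 7030 | jazz ; 10 | 3283 | metal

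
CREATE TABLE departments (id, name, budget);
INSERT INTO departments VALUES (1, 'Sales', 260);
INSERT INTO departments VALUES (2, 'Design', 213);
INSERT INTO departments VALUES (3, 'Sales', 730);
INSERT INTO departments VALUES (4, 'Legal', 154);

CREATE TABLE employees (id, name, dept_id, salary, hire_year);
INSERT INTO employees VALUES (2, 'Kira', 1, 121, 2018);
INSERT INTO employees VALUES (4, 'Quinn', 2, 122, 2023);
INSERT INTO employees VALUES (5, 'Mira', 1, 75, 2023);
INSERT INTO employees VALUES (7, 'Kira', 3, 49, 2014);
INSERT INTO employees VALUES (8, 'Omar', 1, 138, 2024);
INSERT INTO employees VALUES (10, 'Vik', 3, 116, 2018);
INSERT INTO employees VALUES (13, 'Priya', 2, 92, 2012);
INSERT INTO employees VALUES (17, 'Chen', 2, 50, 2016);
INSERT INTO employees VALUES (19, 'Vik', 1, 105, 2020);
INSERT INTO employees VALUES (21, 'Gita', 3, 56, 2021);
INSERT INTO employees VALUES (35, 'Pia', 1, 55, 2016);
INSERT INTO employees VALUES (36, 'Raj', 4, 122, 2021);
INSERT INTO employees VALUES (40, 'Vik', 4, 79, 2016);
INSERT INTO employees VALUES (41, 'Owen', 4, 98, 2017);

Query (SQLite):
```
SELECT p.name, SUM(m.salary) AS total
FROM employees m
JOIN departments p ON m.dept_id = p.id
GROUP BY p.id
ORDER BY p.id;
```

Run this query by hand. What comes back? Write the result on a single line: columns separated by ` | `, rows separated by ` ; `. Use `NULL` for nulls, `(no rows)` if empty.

Sales | 494 ; Design | 264 ; Sales | 221 ; Legal | 299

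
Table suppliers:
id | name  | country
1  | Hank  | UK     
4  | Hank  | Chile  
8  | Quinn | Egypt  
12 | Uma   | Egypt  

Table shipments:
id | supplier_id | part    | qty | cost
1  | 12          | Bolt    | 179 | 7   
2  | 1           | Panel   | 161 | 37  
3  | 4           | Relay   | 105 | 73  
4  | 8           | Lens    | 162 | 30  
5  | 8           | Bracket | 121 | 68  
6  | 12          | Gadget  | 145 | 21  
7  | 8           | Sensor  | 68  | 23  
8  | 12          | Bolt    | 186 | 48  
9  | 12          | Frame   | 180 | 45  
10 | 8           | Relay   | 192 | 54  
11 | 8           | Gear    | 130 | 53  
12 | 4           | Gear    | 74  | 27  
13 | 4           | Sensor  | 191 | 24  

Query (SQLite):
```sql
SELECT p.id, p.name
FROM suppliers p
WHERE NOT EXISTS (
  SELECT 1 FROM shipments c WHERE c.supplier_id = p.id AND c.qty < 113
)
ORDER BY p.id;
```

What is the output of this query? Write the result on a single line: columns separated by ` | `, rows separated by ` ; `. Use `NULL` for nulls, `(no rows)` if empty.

1 | Hank ; 12 | Uma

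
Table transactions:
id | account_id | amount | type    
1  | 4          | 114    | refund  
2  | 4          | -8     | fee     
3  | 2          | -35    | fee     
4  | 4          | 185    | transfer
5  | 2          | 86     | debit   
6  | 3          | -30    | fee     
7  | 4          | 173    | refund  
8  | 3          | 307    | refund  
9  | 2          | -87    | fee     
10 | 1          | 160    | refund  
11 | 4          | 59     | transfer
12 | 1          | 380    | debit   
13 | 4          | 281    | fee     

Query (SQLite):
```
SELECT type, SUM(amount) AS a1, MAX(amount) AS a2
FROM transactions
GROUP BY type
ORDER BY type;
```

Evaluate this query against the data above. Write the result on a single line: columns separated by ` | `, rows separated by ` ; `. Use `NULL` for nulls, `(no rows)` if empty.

debit | 466 | 380 ; fee | 121 | 281 ; refund | 754 | 307 ; transfer | 244 | 185

Group transactions by type.
Per group compute: SUM(amount), MAX(amount).
  debit: ids {5, 12} → SUM(amount)=466, MAX(amount)=380
  fee: ids {2, 3, 6, 9, 13} → SUM(amount)=121, MAX(amount)=281
  refund: ids {1, 7, 8, 10} → SUM(amount)=754, MAX(amount)=307
  transfer: ids {4, 11} → SUM(amount)=244, MAX(amount)=185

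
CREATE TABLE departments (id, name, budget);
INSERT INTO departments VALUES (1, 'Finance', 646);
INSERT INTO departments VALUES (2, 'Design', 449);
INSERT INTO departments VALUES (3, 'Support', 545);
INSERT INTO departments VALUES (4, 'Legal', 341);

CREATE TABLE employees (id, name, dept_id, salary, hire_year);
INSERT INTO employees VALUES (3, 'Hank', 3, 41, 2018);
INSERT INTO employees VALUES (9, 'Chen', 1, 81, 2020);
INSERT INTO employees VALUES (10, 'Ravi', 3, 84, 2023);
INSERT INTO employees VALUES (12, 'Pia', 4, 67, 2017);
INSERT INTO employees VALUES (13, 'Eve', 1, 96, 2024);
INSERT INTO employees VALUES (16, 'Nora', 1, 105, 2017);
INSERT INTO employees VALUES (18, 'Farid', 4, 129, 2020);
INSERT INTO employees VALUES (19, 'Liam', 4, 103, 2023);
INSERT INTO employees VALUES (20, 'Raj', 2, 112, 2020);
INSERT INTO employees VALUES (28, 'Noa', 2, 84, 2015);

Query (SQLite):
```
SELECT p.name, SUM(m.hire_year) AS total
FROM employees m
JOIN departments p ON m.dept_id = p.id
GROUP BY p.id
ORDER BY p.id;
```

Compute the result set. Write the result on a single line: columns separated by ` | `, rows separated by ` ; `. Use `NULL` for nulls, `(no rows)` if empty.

Finance | 6061 ; Design | 4035 ; Support | 4041 ; Legal | 6060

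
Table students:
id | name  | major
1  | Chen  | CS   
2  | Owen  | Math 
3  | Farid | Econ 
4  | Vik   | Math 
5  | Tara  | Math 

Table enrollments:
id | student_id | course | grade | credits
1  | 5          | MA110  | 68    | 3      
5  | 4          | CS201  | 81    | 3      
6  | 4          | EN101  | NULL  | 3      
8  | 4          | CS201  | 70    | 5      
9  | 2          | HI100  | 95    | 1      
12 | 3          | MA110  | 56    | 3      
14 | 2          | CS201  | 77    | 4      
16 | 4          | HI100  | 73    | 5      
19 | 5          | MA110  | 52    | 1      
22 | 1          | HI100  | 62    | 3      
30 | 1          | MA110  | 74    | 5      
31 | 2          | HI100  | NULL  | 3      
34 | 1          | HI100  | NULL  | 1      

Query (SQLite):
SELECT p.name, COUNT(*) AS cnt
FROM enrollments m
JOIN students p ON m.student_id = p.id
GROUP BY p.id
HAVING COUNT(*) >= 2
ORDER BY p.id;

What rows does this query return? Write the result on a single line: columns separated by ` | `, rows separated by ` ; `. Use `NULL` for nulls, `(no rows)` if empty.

Chen | 3 ; Owen | 3 ; Vik | 4 ; Tara | 2

Join each enrollments row to its students via student_id.
Group joined rows by students.id; compute COUNT(*) per group.
HAVING: keep groups with count ≥ 2.
  1: ids {22, 30, 34} → COUNT(*)=3
  2: ids {9, 14, 31} → COUNT(*)=3
  3: ids {12} → COUNT(*)=1
  4: ids {5, 6, 8, 16} → COUNT(*)=4
  5: ids {1, 19} → COUNT(*)=2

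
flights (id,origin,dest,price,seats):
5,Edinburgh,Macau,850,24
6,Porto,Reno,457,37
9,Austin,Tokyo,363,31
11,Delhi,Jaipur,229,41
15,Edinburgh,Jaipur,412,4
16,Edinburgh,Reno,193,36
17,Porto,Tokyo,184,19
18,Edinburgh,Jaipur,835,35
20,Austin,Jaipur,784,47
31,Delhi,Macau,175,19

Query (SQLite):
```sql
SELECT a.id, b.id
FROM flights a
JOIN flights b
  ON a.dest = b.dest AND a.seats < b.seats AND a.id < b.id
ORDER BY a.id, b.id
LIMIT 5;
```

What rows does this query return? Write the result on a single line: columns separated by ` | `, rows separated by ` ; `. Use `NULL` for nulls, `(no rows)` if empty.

11 | 20 ; 15 | 18 ; 15 | 20 ; 18 | 20

Pairs (a,b) with same dest, a.seats < b.seats, a.id < b.id.
dest groups: Jaipur:{11,15,18,20} Macau:{5,31} Reno:{6,16} Tokyo:{9,17}
Ordered by (a.id, b.id); first 5.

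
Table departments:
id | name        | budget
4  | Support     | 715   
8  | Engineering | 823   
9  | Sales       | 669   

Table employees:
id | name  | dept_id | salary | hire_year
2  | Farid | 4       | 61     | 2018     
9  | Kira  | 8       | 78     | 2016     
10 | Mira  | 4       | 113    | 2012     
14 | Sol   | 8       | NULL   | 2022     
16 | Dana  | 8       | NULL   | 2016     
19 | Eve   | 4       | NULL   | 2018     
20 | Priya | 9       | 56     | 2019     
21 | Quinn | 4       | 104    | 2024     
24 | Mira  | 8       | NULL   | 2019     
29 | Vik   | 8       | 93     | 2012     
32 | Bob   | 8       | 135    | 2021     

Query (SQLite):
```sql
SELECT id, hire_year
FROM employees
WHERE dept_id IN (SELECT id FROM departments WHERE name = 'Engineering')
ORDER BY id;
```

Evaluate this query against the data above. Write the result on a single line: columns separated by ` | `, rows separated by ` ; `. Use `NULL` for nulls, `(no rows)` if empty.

9 | 2016 ; 14 | 2022 ; 16 | 2016 ; 24 | 2019 ; 29 | 2012 ; 32 | 2021

Inner query: departments.id where name = 'Engineering'.
Outer: keep employees rows whose dept_id is in that set.
Inner query → {8}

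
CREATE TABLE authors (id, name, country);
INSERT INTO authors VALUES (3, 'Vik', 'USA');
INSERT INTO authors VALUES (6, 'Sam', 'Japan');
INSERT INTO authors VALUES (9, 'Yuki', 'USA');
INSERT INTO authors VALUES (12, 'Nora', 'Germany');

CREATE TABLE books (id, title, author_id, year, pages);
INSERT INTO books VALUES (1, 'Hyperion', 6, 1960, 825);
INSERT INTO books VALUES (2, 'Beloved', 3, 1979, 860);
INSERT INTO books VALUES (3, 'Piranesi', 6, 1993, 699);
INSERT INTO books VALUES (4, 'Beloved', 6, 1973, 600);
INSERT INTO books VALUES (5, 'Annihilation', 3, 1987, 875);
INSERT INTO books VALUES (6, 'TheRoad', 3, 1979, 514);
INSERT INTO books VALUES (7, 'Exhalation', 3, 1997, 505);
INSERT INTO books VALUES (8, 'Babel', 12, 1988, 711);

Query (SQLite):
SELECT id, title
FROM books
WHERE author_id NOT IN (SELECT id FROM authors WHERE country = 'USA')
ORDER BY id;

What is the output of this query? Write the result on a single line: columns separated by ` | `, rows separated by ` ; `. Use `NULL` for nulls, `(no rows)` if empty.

1 | Hyperion ; 3 | Piranesi ; 4 | Beloved ; 8 | Babel

Inner query: authors.id where country = 'USA'.
Outer: keep books rows whose author_id is not in that set.
Inner query → {3, 9}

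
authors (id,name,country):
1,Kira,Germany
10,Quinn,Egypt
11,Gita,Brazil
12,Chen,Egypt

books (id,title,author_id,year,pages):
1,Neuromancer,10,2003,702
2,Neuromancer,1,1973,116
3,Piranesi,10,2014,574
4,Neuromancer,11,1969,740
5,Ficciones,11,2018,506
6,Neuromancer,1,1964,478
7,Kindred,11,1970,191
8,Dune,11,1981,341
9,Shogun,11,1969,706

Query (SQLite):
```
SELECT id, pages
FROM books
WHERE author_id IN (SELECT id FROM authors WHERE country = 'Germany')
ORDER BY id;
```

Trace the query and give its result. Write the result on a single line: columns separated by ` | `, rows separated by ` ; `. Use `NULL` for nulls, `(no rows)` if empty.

Inner query: authors.id where country = 'Germany'.
Outer: keep books rows whose author_id is in that set.
Inner query → {1}

2 | 116 ; 6 | 478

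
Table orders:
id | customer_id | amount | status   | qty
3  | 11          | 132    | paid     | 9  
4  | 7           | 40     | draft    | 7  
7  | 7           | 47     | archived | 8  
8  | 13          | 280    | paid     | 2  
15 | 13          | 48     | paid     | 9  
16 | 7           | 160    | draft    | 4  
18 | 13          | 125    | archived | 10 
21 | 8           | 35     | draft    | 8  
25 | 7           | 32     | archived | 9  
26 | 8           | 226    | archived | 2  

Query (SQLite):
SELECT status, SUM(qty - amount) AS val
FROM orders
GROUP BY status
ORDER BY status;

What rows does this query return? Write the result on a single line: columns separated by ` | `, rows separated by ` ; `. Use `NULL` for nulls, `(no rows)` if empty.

For each row compute qty - amount.
Group by status; take SUM of the expression per group.
  archived: ids {7, 18, 25, 26} → SUM(qty - amount)=-401
  draft: ids {4, 16, 21} → SUM(qty - amount)=-216
  paid: ids {3, 8, 15} → SUM(qty - amount)=-440

archived | -401 ; draft | -216 ; paid | -440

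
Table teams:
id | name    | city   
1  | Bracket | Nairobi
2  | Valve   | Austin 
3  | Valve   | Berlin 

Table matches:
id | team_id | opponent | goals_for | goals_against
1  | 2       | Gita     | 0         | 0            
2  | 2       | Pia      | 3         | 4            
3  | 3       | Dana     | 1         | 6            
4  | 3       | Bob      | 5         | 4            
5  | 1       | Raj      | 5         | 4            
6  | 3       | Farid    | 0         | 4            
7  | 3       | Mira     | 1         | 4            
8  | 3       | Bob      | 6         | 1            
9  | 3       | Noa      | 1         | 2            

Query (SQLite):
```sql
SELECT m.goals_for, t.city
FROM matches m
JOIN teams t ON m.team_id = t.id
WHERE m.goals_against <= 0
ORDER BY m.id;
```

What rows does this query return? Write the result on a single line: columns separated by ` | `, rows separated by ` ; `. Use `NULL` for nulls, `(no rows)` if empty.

0 | Austin

Each matches row matches the teams row where team_id = teams.id.
Then keep rows with m.goals_against <= 0.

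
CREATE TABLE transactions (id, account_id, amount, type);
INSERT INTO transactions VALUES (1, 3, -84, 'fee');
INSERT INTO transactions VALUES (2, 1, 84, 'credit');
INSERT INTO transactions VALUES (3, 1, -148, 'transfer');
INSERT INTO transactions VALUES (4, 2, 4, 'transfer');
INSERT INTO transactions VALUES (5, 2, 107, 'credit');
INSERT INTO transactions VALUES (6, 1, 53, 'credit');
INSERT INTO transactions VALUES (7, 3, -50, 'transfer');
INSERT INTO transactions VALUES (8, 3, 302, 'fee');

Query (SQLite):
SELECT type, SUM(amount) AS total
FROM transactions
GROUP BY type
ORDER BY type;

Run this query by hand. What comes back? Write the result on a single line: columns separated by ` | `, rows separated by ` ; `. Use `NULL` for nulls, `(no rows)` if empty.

credit | 244 ; fee | 218 ; transfer | -194

Partition transactions by type; compute SUM(amount) within each group.
  credit: ids {2, 5, 6} → SUM(amount)=244
  fee: ids {1, 8} → SUM(amount)=218
  transfer: ids {3, 4, 7} → SUM(amount)=-194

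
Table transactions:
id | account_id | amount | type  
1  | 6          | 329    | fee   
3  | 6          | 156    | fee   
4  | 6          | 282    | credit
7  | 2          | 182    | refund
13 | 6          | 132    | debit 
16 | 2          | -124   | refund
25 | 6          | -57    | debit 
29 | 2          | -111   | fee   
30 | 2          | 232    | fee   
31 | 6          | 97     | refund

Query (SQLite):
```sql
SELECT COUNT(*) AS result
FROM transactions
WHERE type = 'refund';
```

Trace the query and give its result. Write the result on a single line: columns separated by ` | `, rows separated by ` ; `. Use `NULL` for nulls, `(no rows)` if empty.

3

Rows where type='refund' → amount values: [182, -124, 97].
COUNT(*) counts rows → 3.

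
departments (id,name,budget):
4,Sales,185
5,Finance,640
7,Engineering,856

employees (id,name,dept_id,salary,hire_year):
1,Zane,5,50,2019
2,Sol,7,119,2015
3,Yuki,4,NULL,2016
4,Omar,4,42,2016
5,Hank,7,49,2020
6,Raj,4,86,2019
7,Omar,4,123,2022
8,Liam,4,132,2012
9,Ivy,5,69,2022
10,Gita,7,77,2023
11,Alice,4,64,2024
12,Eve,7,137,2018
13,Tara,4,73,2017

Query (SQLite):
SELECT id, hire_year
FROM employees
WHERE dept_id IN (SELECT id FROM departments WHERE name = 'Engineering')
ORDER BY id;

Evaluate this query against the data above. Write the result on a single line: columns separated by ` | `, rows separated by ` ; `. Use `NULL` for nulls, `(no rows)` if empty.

Inner query: departments.id where name = 'Engineering'.
Outer: keep employees rows whose dept_id is in that set.
Inner query → {7}

2 | 2015 ; 5 | 2020 ; 10 | 2023 ; 12 | 2018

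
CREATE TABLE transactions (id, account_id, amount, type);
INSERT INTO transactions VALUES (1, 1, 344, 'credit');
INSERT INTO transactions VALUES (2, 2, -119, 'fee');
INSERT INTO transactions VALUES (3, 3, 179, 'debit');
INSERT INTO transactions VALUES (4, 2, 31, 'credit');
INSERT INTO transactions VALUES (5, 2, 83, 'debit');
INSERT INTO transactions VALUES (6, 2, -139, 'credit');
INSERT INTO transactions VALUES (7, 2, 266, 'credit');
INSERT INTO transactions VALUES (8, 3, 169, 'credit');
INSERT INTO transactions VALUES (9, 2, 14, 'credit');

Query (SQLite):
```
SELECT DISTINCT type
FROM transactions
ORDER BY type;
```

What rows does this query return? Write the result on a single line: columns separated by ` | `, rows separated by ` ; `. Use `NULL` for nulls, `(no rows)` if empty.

credit ; debit ; fee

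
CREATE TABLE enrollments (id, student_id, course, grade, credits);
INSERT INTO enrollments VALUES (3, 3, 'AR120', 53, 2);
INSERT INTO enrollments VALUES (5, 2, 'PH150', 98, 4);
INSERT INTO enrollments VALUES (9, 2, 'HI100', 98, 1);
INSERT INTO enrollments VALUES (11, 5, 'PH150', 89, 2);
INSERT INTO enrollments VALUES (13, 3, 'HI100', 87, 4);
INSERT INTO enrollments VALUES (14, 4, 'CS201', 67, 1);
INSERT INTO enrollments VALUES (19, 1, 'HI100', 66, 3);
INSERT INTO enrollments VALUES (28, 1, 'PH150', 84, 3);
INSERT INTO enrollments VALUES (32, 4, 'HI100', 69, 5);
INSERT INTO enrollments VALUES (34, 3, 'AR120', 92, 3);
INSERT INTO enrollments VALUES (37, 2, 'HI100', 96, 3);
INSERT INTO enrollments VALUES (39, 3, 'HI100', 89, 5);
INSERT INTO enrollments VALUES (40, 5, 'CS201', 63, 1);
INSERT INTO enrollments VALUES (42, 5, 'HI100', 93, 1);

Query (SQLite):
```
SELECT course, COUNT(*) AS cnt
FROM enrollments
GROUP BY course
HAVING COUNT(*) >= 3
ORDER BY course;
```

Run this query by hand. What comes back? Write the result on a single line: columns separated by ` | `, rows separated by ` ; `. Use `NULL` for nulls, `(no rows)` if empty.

HI100 | 7 ; PH150 | 3

Partition enrollments by course; compute COUNT(*) within each group.
HAVING: keep groups with count ≥ 3.
  AR120: ids {3, 34} → COUNT(*)=2
  CS201: ids {14, 40} → COUNT(*)=2
  HI100: ids {9, 13, 19, 32, 37, 39, 42} → COUNT(*)=7
  PH150: ids {5, 11, 28} → COUNT(*)=3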